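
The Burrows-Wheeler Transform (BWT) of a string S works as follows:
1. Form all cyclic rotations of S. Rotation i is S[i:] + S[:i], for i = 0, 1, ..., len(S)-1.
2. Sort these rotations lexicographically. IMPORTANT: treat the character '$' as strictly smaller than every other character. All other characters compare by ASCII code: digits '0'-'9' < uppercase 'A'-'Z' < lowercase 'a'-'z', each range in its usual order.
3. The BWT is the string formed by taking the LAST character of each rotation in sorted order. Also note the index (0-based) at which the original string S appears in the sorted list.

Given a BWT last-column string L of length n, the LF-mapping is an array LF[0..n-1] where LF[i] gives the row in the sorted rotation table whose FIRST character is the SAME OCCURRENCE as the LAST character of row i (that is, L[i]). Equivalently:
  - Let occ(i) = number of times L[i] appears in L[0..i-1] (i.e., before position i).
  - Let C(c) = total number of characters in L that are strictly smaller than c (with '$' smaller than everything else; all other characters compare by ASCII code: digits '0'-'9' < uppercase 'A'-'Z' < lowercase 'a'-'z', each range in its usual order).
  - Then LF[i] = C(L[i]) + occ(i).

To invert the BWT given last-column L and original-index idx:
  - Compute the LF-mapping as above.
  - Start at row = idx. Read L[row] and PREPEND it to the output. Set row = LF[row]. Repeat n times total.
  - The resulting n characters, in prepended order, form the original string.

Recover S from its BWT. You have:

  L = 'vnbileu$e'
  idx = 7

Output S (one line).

LF mapping: 8 6 1 4 5 2 7 0 3
Walk LF starting at row 7, prepending L[row]:
  step 1: row=7, L[7]='$', prepend. Next row=LF[7]=0
  step 2: row=0, L[0]='v', prepend. Next row=LF[0]=8
  step 3: row=8, L[8]='e', prepend. Next row=LF[8]=3
  step 4: row=3, L[3]='i', prepend. Next row=LF[3]=4
  step 5: row=4, L[4]='l', prepend. Next row=LF[4]=5
  step 6: row=5, L[5]='e', prepend. Next row=LF[5]=2
  step 7: row=2, L[2]='b', prepend. Next row=LF[2]=1
  step 8: row=1, L[1]='n', prepend. Next row=LF[1]=6
  step 9: row=6, L[6]='u', prepend. Next row=LF[6]=7
Reversed output: unbeliev$

Answer: unbeliev$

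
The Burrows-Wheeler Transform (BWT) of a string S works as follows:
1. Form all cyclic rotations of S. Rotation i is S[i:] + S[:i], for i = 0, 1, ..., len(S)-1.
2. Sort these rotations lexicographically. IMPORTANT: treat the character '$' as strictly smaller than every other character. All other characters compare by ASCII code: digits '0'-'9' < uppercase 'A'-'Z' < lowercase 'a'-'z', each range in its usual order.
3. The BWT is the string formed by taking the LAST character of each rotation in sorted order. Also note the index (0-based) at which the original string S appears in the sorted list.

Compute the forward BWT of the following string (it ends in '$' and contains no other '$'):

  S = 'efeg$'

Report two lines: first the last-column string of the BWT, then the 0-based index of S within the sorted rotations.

All 5 rotations (rotation i = S[i:]+S[:i]):
  rot[0] = efeg$
  rot[1] = feg$e
  rot[2] = eg$ef
  rot[3] = g$efe
  rot[4] = $efeg
Sorted (with $ < everything):
  sorted[0] = $efeg  (last char: 'g')
  sorted[1] = efeg$  (last char: '$')
  sorted[2] = eg$ef  (last char: 'f')
  sorted[3] = feg$e  (last char: 'e')
  sorted[4] = g$efe  (last char: 'e')
Last column: g$fee
Original string S is at sorted index 1

Answer: g$fee
1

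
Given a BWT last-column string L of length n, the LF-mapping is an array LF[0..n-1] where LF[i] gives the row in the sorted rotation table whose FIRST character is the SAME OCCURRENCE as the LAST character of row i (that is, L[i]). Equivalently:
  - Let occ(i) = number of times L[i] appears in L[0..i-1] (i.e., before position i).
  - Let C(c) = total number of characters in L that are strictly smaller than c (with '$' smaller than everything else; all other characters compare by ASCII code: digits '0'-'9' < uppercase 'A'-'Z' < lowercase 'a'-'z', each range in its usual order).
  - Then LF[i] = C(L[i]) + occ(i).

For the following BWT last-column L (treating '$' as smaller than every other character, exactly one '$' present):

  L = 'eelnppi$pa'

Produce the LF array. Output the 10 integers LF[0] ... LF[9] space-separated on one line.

Char counts: '$':1, 'a':1, 'e':2, 'i':1, 'l':1, 'n':1, 'p':3
C (first-col start): C('$')=0, C('a')=1, C('e')=2, C('i')=4, C('l')=5, C('n')=6, C('p')=7
L[0]='e': occ=0, LF[0]=C('e')+0=2+0=2
L[1]='e': occ=1, LF[1]=C('e')+1=2+1=3
L[2]='l': occ=0, LF[2]=C('l')+0=5+0=5
L[3]='n': occ=0, LF[3]=C('n')+0=6+0=6
L[4]='p': occ=0, LF[4]=C('p')+0=7+0=7
L[5]='p': occ=1, LF[5]=C('p')+1=7+1=8
L[6]='i': occ=0, LF[6]=C('i')+0=4+0=4
L[7]='$': occ=0, LF[7]=C('$')+0=0+0=0
L[8]='p': occ=2, LF[8]=C('p')+2=7+2=9
L[9]='a': occ=0, LF[9]=C('a')+0=1+0=1

Answer: 2 3 5 6 7 8 4 0 9 1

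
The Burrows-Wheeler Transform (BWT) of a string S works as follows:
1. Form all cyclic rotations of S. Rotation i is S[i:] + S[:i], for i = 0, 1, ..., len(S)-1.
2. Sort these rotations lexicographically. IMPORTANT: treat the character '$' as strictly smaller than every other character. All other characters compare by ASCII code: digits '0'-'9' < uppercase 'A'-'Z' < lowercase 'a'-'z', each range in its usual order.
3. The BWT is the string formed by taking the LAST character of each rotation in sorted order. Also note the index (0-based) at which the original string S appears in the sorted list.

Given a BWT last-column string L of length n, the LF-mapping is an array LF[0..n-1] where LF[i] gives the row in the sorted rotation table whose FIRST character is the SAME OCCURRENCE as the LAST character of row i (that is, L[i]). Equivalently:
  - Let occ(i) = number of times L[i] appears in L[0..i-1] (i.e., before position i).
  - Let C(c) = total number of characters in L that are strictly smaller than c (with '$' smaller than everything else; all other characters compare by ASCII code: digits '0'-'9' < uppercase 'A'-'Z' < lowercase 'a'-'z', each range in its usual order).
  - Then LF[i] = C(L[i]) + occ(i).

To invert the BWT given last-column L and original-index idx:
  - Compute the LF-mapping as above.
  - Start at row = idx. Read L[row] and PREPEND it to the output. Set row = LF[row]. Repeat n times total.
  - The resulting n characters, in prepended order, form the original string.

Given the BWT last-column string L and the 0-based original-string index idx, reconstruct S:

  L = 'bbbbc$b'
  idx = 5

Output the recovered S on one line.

LF mapping: 1 2 3 4 6 0 5
Walk LF starting at row 5, prepending L[row]:
  step 1: row=5, L[5]='$', prepend. Next row=LF[5]=0
  step 2: row=0, L[0]='b', prepend. Next row=LF[0]=1
  step 3: row=1, L[1]='b', prepend. Next row=LF[1]=2
  step 4: row=2, L[2]='b', prepend. Next row=LF[2]=3
  step 5: row=3, L[3]='b', prepend. Next row=LF[3]=4
  step 6: row=4, L[4]='c', prepend. Next row=LF[4]=6
  step 7: row=6, L[6]='b', prepend. Next row=LF[6]=5
Reversed output: bcbbbb$

Answer: bcbbbb$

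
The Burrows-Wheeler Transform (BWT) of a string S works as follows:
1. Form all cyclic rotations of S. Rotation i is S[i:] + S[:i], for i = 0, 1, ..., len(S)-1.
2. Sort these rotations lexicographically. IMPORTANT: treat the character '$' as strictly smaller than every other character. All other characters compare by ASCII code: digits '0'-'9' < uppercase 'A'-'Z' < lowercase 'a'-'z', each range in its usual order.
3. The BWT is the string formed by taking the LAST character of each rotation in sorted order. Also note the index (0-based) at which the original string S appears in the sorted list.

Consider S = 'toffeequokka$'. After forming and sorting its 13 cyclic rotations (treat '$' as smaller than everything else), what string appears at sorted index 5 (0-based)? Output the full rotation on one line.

All 13 rotations (rotation i = S[i:]+S[:i]):
  rot[0] = toffeequokka$
  rot[1] = offeequokka$t
  rot[2] = ffeequokka$to
  rot[3] = feequokka$tof
  rot[4] = eequokka$toff
  rot[5] = equokka$toffe
  rot[6] = quokka$toffee
  rot[7] = uokka$toffeeq
  rot[8] = okka$toffeequ
  rot[9] = kka$toffeequo
  rot[10] = ka$toffeequok
  rot[11] = a$toffeequokk
  rot[12] = $toffeequokka
Sorted (with $ < everything):
  sorted[0] = $toffeequokka
  sorted[1] = a$toffeequokk
  sorted[2] = eequokka$toff
  sorted[3] = equokka$toffe
  sorted[4] = feequokka$tof
  sorted[5] = ffeequokka$to
  sorted[6] = ka$toffeequok
  sorted[7] = kka$toffeequo
  sorted[8] = offeequokka$t
  sorted[9] = okka$toffeequ
  sorted[10] = quokka$toffee
  sorted[11] = toffeequokka$
  sorted[12] = uokka$toffeeq
sorted[5] = ffeequokka$to

Answer: ffeequokka$to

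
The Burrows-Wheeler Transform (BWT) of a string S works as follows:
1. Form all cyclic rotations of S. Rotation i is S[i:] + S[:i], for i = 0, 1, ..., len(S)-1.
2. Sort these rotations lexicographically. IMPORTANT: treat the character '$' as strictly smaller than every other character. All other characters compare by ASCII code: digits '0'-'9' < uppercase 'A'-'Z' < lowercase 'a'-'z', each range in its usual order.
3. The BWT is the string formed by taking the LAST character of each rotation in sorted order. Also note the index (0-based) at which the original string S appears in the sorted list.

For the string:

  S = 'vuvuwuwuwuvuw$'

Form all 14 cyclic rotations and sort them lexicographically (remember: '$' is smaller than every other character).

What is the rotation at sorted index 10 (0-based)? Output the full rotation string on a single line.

All 14 rotations (rotation i = S[i:]+S[:i]):
  rot[0] = vuvuwuwuwuvuw$
  rot[1] = uvuwuwuwuvuw$v
  rot[2] = vuwuwuwuvuw$vu
  rot[3] = uwuwuwuvuw$vuv
  rot[4] = wuwuwuvuw$vuvu
  rot[5] = uwuwuvuw$vuvuw
  rot[6] = wuwuvuw$vuvuwu
  rot[7] = uwuvuw$vuvuwuw
  rot[8] = wuvuw$vuvuwuwu
  rot[9] = uvuw$vuvuwuwuw
  rot[10] = vuw$vuvuwuwuwu
  rot[11] = uw$vuvuwuwuwuv
  rot[12] = w$vuvuwuwuwuvu
  rot[13] = $vuvuwuwuwuvuw
Sorted (with $ < everything):
  sorted[0] = $vuvuwuwuwuvuw
  sorted[1] = uvuw$vuvuwuwuw
  sorted[2] = uvuwuwuwuvuw$v
  sorted[3] = uw$vuvuwuwuwuv
  sorted[4] = uwuvuw$vuvuwuw
  sorted[5] = uwuwuvuw$vuvuw
  sorted[6] = uwuwuwuvuw$vuv
  sorted[7] = vuvuwuwuwuvuw$
  sorted[8] = vuw$vuvuwuwuwu
  sorted[9] = vuwuwuwuvuw$vu
  sorted[10] = w$vuvuwuwuwuvu
  sorted[11] = wuvuw$vuvuwuwu
  sorted[12] = wuwuvuw$vuvuwu
  sorted[13] = wuwuwuvuw$vuvu
sorted[10] = w$vuvuwuwuwuvu

Answer: w$vuvuwuwuwuvu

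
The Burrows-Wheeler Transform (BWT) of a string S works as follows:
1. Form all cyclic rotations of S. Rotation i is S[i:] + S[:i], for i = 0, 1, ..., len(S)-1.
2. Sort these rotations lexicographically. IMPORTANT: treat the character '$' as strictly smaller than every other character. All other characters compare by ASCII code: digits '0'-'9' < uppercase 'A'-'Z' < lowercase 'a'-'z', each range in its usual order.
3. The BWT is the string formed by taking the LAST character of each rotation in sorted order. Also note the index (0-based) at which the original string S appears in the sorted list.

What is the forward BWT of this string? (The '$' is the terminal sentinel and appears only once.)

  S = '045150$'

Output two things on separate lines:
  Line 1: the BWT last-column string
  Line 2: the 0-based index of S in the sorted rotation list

Answer: 05$5014
2

Derivation:
All 7 rotations (rotation i = S[i:]+S[:i]):
  rot[0] = 045150$
  rot[1] = 45150$0
  rot[2] = 5150$04
  rot[3] = 150$045
  rot[4] = 50$0451
  rot[5] = 0$04515
  rot[6] = $045150
Sorted (with $ < everything):
  sorted[0] = $045150  (last char: '0')
  sorted[1] = 0$04515  (last char: '5')
  sorted[2] = 045150$  (last char: '$')
  sorted[3] = 150$045  (last char: '5')
  sorted[4] = 45150$0  (last char: '0')
  sorted[5] = 50$0451  (last char: '1')
  sorted[6] = 5150$04  (last char: '4')
Last column: 05$5014
Original string S is at sorted index 2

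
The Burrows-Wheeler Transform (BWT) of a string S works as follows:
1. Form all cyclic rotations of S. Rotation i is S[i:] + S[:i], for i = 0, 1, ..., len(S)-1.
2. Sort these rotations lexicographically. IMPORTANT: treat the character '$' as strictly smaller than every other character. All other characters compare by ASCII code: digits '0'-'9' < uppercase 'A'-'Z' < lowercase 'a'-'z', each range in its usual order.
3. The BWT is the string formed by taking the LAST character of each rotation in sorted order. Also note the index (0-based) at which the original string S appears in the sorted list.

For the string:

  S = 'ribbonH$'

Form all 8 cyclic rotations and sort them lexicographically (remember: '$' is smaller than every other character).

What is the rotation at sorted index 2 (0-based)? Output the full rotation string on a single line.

All 8 rotations (rotation i = S[i:]+S[:i]):
  rot[0] = ribbonH$
  rot[1] = ibbonH$r
  rot[2] = bbonH$ri
  rot[3] = bonH$rib
  rot[4] = onH$ribb
  rot[5] = nH$ribbo
  rot[6] = H$ribbon
  rot[7] = $ribbonH
Sorted (with $ < everything):
  sorted[0] = $ribbonH
  sorted[1] = H$ribbon
  sorted[2] = bbonH$ri
  sorted[3] = bonH$rib
  sorted[4] = ibbonH$r
  sorted[5] = nH$ribbo
  sorted[6] = onH$ribb
  sorted[7] = ribbonH$
sorted[2] = bbonH$ri

Answer: bbonH$ri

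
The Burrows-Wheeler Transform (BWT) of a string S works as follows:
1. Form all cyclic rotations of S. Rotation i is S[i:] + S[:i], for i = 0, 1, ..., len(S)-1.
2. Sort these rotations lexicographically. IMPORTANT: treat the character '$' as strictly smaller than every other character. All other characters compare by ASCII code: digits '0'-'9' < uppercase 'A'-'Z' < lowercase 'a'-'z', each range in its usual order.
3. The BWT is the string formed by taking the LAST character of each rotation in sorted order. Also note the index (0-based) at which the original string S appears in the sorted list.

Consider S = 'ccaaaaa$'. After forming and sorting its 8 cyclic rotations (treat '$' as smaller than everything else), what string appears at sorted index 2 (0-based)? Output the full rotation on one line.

Answer: aa$ccaaa

Derivation:
All 8 rotations (rotation i = S[i:]+S[:i]):
  rot[0] = ccaaaaa$
  rot[1] = caaaaa$c
  rot[2] = aaaaa$cc
  rot[3] = aaaa$cca
  rot[4] = aaa$ccaa
  rot[5] = aa$ccaaa
  rot[6] = a$ccaaaa
  rot[7] = $ccaaaaa
Sorted (with $ < everything):
  sorted[0] = $ccaaaaa
  sorted[1] = a$ccaaaa
  sorted[2] = aa$ccaaa
  sorted[3] = aaa$ccaa
  sorted[4] = aaaa$cca
  sorted[5] = aaaaa$cc
  sorted[6] = caaaaa$c
  sorted[7] = ccaaaaa$
sorted[2] = aa$ccaaa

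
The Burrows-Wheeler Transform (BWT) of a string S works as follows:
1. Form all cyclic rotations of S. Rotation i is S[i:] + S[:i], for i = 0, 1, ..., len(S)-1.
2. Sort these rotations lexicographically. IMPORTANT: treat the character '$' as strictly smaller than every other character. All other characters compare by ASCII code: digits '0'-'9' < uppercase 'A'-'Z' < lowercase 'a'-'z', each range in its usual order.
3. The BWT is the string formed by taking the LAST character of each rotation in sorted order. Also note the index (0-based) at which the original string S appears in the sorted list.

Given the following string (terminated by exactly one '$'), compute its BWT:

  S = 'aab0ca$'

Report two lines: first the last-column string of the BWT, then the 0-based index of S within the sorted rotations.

All 7 rotations (rotation i = S[i:]+S[:i]):
  rot[0] = aab0ca$
  rot[1] = ab0ca$a
  rot[2] = b0ca$aa
  rot[3] = 0ca$aab
  rot[4] = ca$aab0
  rot[5] = a$aab0c
  rot[6] = $aab0ca
Sorted (with $ < everything):
  sorted[0] = $aab0ca  (last char: 'a')
  sorted[1] = 0ca$aab  (last char: 'b')
  sorted[2] = a$aab0c  (last char: 'c')
  sorted[3] = aab0ca$  (last char: '$')
  sorted[4] = ab0ca$a  (last char: 'a')
  sorted[5] = b0ca$aa  (last char: 'a')
  sorted[6] = ca$aab0  (last char: '0')
Last column: abc$aa0
Original string S is at sorted index 3

Answer: abc$aa0
3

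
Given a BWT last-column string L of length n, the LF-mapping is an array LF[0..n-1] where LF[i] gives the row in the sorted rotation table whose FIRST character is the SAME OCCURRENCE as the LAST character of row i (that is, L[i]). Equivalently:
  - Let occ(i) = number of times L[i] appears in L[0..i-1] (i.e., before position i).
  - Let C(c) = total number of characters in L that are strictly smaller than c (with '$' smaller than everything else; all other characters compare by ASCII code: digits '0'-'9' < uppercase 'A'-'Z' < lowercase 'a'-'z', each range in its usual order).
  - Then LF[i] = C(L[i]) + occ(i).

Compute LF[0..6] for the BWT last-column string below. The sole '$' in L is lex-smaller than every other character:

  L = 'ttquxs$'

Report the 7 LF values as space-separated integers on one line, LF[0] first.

Char counts: '$':1, 'q':1, 's':1, 't':2, 'u':1, 'x':1
C (first-col start): C('$')=0, C('q')=1, C('s')=2, C('t')=3, C('u')=5, C('x')=6
L[0]='t': occ=0, LF[0]=C('t')+0=3+0=3
L[1]='t': occ=1, LF[1]=C('t')+1=3+1=4
L[2]='q': occ=0, LF[2]=C('q')+0=1+0=1
L[3]='u': occ=0, LF[3]=C('u')+0=5+0=5
L[4]='x': occ=0, LF[4]=C('x')+0=6+0=6
L[5]='s': occ=0, LF[5]=C('s')+0=2+0=2
L[6]='$': occ=0, LF[6]=C('$')+0=0+0=0

Answer: 3 4 1 5 6 2 0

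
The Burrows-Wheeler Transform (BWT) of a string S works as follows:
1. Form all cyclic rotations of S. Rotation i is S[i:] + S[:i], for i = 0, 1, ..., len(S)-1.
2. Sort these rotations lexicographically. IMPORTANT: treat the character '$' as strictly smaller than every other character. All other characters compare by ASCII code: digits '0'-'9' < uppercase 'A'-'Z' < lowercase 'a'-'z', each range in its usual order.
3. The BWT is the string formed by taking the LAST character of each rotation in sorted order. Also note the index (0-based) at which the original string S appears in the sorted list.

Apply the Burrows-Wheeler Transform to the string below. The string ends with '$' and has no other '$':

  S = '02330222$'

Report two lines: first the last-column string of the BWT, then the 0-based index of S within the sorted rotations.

All 9 rotations (rotation i = S[i:]+S[:i]):
  rot[0] = 02330222$
  rot[1] = 2330222$0
  rot[2] = 330222$02
  rot[3] = 30222$023
  rot[4] = 0222$0233
  rot[5] = 222$02330
  rot[6] = 22$023302
  rot[7] = 2$0233022
  rot[8] = $02330222
Sorted (with $ < everything):
  sorted[0] = $02330222  (last char: '2')
  sorted[1] = 0222$0233  (last char: '3')
  sorted[2] = 02330222$  (last char: '$')
  sorted[3] = 2$0233022  (last char: '2')
  sorted[4] = 22$023302  (last char: '2')
  sorted[5] = 222$02330  (last char: '0')
  sorted[6] = 2330222$0  (last char: '0')
  sorted[7] = 30222$023  (last char: '3')
  sorted[8] = 330222$02  (last char: '2')
Last column: 23$220032
Original string S is at sorted index 2

Answer: 23$220032
2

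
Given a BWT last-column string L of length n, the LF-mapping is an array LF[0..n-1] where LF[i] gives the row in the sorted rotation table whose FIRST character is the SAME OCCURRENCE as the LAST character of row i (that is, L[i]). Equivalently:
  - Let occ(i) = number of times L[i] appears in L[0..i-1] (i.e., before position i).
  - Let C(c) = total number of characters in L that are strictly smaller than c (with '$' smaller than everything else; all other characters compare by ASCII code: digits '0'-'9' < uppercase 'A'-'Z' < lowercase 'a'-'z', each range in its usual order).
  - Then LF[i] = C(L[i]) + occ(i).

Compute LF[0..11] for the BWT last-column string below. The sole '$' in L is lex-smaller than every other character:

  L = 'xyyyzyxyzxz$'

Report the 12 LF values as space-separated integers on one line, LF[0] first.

Char counts: '$':1, 'x':3, 'y':5, 'z':3
C (first-col start): C('$')=0, C('x')=1, C('y')=4, C('z')=9
L[0]='x': occ=0, LF[0]=C('x')+0=1+0=1
L[1]='y': occ=0, LF[1]=C('y')+0=4+0=4
L[2]='y': occ=1, LF[2]=C('y')+1=4+1=5
L[3]='y': occ=2, LF[3]=C('y')+2=4+2=6
L[4]='z': occ=0, LF[4]=C('z')+0=9+0=9
L[5]='y': occ=3, LF[5]=C('y')+3=4+3=7
L[6]='x': occ=1, LF[6]=C('x')+1=1+1=2
L[7]='y': occ=4, LF[7]=C('y')+4=4+4=8
L[8]='z': occ=1, LF[8]=C('z')+1=9+1=10
L[9]='x': occ=2, LF[9]=C('x')+2=1+2=3
L[10]='z': occ=2, LF[10]=C('z')+2=9+2=11
L[11]='$': occ=0, LF[11]=C('$')+0=0+0=0

Answer: 1 4 5 6 9 7 2 8 10 3 11 0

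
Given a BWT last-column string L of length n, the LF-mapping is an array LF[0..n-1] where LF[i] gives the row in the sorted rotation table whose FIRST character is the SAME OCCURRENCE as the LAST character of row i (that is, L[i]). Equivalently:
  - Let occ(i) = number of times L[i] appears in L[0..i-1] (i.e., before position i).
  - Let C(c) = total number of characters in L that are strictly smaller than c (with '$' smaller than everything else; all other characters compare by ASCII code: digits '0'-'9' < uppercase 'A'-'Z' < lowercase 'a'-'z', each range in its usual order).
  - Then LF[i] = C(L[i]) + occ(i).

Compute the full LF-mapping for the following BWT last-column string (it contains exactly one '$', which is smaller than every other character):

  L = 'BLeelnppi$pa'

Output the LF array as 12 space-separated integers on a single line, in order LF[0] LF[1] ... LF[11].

Answer: 1 2 4 5 7 8 9 10 6 0 11 3

Derivation:
Char counts: '$':1, 'B':1, 'L':1, 'a':1, 'e':2, 'i':1, 'l':1, 'n':1, 'p':3
C (first-col start): C('$')=0, C('B')=1, C('L')=2, C('a')=3, C('e')=4, C('i')=6, C('l')=7, C('n')=8, C('p')=9
L[0]='B': occ=0, LF[0]=C('B')+0=1+0=1
L[1]='L': occ=0, LF[1]=C('L')+0=2+0=2
L[2]='e': occ=0, LF[2]=C('e')+0=4+0=4
L[3]='e': occ=1, LF[3]=C('e')+1=4+1=5
L[4]='l': occ=0, LF[4]=C('l')+0=7+0=7
L[5]='n': occ=0, LF[5]=C('n')+0=8+0=8
L[6]='p': occ=0, LF[6]=C('p')+0=9+0=9
L[7]='p': occ=1, LF[7]=C('p')+1=9+1=10
L[8]='i': occ=0, LF[8]=C('i')+0=6+0=6
L[9]='$': occ=0, LF[9]=C('$')+0=0+0=0
L[10]='p': occ=2, LF[10]=C('p')+2=9+2=11
L[11]='a': occ=0, LF[11]=C('a')+0=3+0=3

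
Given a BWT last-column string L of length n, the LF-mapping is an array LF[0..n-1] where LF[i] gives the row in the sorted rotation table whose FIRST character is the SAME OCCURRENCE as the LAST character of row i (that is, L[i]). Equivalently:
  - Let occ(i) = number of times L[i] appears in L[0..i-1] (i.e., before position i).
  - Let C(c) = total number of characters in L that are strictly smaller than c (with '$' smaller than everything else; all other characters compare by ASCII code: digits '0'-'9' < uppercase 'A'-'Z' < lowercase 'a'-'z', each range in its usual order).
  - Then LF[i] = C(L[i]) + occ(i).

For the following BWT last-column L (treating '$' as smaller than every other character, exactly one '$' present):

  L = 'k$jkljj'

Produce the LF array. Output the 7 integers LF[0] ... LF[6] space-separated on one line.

Char counts: '$':1, 'j':3, 'k':2, 'l':1
C (first-col start): C('$')=0, C('j')=1, C('k')=4, C('l')=6
L[0]='k': occ=0, LF[0]=C('k')+0=4+0=4
L[1]='$': occ=0, LF[1]=C('$')+0=0+0=0
L[2]='j': occ=0, LF[2]=C('j')+0=1+0=1
L[3]='k': occ=1, LF[3]=C('k')+1=4+1=5
L[4]='l': occ=0, LF[4]=C('l')+0=6+0=6
L[5]='j': occ=1, LF[5]=C('j')+1=1+1=2
L[6]='j': occ=2, LF[6]=C('j')+2=1+2=3

Answer: 4 0 1 5 6 2 3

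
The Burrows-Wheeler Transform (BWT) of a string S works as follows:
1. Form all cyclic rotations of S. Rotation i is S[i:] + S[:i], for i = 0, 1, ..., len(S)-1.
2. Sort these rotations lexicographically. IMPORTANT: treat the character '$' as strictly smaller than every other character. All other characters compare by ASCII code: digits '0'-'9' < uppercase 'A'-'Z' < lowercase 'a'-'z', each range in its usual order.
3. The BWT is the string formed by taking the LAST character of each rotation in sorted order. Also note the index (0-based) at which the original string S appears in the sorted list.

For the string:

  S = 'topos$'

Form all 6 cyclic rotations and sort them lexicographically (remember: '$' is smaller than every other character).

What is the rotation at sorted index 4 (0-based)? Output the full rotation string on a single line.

Answer: s$topo

Derivation:
All 6 rotations (rotation i = S[i:]+S[:i]):
  rot[0] = topos$
  rot[1] = opos$t
  rot[2] = pos$to
  rot[3] = os$top
  rot[4] = s$topo
  rot[5] = $topos
Sorted (with $ < everything):
  sorted[0] = $topos
  sorted[1] = opos$t
  sorted[2] = os$top
  sorted[3] = pos$to
  sorted[4] = s$topo
  sorted[5] = topos$
sorted[4] = s$topo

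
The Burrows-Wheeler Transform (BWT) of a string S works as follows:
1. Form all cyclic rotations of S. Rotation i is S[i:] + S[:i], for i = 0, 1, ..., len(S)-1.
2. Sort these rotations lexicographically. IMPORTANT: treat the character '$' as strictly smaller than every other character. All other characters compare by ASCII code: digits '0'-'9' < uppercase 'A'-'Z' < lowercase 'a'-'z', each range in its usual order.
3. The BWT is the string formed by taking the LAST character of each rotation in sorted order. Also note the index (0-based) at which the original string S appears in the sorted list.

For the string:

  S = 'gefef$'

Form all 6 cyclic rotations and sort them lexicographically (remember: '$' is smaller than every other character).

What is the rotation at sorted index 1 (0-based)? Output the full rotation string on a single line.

Answer: ef$gef

Derivation:
All 6 rotations (rotation i = S[i:]+S[:i]):
  rot[0] = gefef$
  rot[1] = efef$g
  rot[2] = fef$ge
  rot[3] = ef$gef
  rot[4] = f$gefe
  rot[5] = $gefef
Sorted (with $ < everything):
  sorted[0] = $gefef
  sorted[1] = ef$gef
  sorted[2] = efef$g
  sorted[3] = f$gefe
  sorted[4] = fef$ge
  sorted[5] = gefef$
sorted[1] = ef$gef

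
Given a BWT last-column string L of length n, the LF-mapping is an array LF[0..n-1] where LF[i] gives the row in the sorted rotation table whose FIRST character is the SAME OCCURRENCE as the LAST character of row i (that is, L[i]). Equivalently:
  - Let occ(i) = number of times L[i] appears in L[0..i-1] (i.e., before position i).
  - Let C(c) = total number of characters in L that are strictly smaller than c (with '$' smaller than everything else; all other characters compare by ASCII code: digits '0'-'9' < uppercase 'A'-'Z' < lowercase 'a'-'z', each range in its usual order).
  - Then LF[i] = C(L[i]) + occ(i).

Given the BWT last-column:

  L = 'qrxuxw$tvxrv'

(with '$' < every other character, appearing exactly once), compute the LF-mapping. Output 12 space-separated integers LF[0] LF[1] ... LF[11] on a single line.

Char counts: '$':1, 'q':1, 'r':2, 't':1, 'u':1, 'v':2, 'w':1, 'x':3
C (first-col start): C('$')=0, C('q')=1, C('r')=2, C('t')=4, C('u')=5, C('v')=6, C('w')=8, C('x')=9
L[0]='q': occ=0, LF[0]=C('q')+0=1+0=1
L[1]='r': occ=0, LF[1]=C('r')+0=2+0=2
L[2]='x': occ=0, LF[2]=C('x')+0=9+0=9
L[3]='u': occ=0, LF[3]=C('u')+0=5+0=5
L[4]='x': occ=1, LF[4]=C('x')+1=9+1=10
L[5]='w': occ=0, LF[5]=C('w')+0=8+0=8
L[6]='$': occ=0, LF[6]=C('$')+0=0+0=0
L[7]='t': occ=0, LF[7]=C('t')+0=4+0=4
L[8]='v': occ=0, LF[8]=C('v')+0=6+0=6
L[9]='x': occ=2, LF[9]=C('x')+2=9+2=11
L[10]='r': occ=1, LF[10]=C('r')+1=2+1=3
L[11]='v': occ=1, LF[11]=C('v')+1=6+1=7

Answer: 1 2 9 5 10 8 0 4 6 11 3 7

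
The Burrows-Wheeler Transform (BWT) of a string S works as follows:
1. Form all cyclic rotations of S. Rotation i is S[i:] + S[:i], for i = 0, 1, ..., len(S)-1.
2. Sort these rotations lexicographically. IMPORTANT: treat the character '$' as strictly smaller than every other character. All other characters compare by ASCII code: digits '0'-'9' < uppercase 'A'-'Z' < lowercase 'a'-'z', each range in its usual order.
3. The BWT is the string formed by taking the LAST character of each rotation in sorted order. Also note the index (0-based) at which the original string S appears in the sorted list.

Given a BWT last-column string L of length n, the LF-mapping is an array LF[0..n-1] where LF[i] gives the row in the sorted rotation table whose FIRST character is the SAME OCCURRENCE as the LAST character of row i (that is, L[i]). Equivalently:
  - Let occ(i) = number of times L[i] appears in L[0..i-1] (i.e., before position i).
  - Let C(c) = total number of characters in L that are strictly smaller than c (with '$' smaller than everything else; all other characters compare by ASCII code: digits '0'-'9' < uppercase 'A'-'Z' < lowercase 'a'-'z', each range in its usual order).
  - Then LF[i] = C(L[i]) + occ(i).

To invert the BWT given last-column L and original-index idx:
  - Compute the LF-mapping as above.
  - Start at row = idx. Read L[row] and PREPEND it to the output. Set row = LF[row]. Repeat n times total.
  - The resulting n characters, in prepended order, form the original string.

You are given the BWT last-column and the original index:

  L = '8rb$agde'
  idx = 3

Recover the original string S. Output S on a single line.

Answer: badger8$

Derivation:
LF mapping: 1 7 3 0 2 6 4 5
Walk LF starting at row 3, prepending L[row]:
  step 1: row=3, L[3]='$', prepend. Next row=LF[3]=0
  step 2: row=0, L[0]='8', prepend. Next row=LF[0]=1
  step 3: row=1, L[1]='r', prepend. Next row=LF[1]=7
  step 4: row=7, L[7]='e', prepend. Next row=LF[7]=5
  step 5: row=5, L[5]='g', prepend. Next row=LF[5]=6
  step 6: row=6, L[6]='d', prepend. Next row=LF[6]=4
  step 7: row=4, L[4]='a', prepend. Next row=LF[4]=2
  step 8: row=2, L[2]='b', prepend. Next row=LF[2]=3
Reversed output: badger8$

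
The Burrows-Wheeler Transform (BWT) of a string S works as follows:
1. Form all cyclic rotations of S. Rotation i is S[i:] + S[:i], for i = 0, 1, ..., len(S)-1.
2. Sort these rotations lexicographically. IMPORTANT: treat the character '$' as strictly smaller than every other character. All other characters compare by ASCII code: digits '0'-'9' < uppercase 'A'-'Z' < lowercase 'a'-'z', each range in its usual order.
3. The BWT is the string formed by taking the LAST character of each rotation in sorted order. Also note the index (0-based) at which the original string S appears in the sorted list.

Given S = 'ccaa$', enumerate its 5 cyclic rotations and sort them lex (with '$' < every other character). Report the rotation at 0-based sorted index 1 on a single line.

Answer: a$cca

Derivation:
All 5 rotations (rotation i = S[i:]+S[:i]):
  rot[0] = ccaa$
  rot[1] = caa$c
  rot[2] = aa$cc
  rot[3] = a$cca
  rot[4] = $ccaa
Sorted (with $ < everything):
  sorted[0] = $ccaa
  sorted[1] = a$cca
  sorted[2] = aa$cc
  sorted[3] = caa$c
  sorted[4] = ccaa$
sorted[1] = a$cca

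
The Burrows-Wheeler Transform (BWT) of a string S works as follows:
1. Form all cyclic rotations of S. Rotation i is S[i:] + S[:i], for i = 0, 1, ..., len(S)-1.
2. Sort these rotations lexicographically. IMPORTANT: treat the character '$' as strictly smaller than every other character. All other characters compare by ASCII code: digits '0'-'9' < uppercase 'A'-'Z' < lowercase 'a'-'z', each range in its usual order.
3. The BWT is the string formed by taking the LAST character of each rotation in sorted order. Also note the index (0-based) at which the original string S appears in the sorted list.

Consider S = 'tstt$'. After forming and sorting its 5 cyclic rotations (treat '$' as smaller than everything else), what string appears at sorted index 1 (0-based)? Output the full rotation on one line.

Answer: stt$t

Derivation:
All 5 rotations (rotation i = S[i:]+S[:i]):
  rot[0] = tstt$
  rot[1] = stt$t
  rot[2] = tt$ts
  rot[3] = t$tst
  rot[4] = $tstt
Sorted (with $ < everything):
  sorted[0] = $tstt
  sorted[1] = stt$t
  sorted[2] = t$tst
  sorted[3] = tstt$
  sorted[4] = tt$ts
sorted[1] = stt$t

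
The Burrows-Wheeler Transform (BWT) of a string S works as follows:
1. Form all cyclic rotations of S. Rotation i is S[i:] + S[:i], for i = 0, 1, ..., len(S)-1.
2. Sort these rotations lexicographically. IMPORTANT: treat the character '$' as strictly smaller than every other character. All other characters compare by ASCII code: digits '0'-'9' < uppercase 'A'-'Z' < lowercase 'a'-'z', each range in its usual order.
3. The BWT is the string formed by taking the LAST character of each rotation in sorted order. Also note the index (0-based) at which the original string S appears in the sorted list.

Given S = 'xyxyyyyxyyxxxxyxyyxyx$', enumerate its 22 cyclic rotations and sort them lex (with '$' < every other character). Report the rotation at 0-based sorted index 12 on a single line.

All 22 rotations (rotation i = S[i:]+S[:i]):
  rot[0] = xyxyyyyxyyxxxxyxyyxyx$
  rot[1] = yxyyyyxyyxxxxyxyyxyx$x
  rot[2] = xyyyyxyyxxxxyxyyxyx$xy
  rot[3] = yyyyxyyxxxxyxyyxyx$xyx
  rot[4] = yyyxyyxxxxyxyyxyx$xyxy
  rot[5] = yyxyyxxxxyxyyxyx$xyxyy
  rot[6] = yxyyxxxxyxyyxyx$xyxyyy
  rot[7] = xyyxxxxyxyyxyx$xyxyyyy
  rot[8] = yyxxxxyxyyxyx$xyxyyyyx
  rot[9] = yxxxxyxyyxyx$xyxyyyyxy
  rot[10] = xxxxyxyyxyx$xyxyyyyxyy
  rot[11] = xxxyxyyxyx$xyxyyyyxyyx
  rot[12] = xxyxyyxyx$xyxyyyyxyyxx
  rot[13] = xyxyyxyx$xyxyyyyxyyxxx
  rot[14] = yxyyxyx$xyxyyyyxyyxxxx
  rot[15] = xyyxyx$xyxyyyyxyyxxxxy
  rot[16] = yyxyx$xyxyyyyxyyxxxxyx
  rot[17] = yxyx$xyxyyyyxyyxxxxyxy
  rot[18] = xyx$xyxyyyyxyyxxxxyxyy
  rot[19] = yx$xyxyyyyxyyxxxxyxyyx
  rot[20] = x$xyxyyyyxyyxxxxyxyyxy
  rot[21] = $xyxyyyyxyyxxxxyxyyxyx
Sorted (with $ < everything):
  sorted[0] = $xyxyyyyxyyxxxxyxyyxyx
  sorted[1] = x$xyxyyyyxyyxxxxyxyyxy
  sorted[2] = xxxxyxyyxyx$xyxyyyyxyy
  sorted[3] = xxxyxyyxyx$xyxyyyyxyyx
  sorted[4] = xxyxyyxyx$xyxyyyyxyyxx
  sorted[5] = xyx$xyxyyyyxyyxxxxyxyy
  sorted[6] = xyxyyxyx$xyxyyyyxyyxxx
  sorted[7] = xyxyyyyxyyxxxxyxyyxyx$
  sorted[8] = xyyxxxxyxyyxyx$xyxyyyy
  sorted[9] = xyyxyx$xyxyyyyxyyxxxxy
  sorted[10] = xyyyyxyyxxxxyxyyxyx$xy
  sorted[11] = yx$xyxyyyyxyyxxxxyxyyx
  sorted[12] = yxxxxyxyyxyx$xyxyyyyxy
  sorted[13] = yxyx$xyxyyyyxyyxxxxyxy
  sorted[14] = yxyyxxxxyxyyxyx$xyxyyy
  sorted[15] = yxyyxyx$xyxyyyyxyyxxxx
  sorted[16] = yxyyyyxyyxxxxyxyyxyx$x
  sorted[17] = yyxxxxyxyyxyx$xyxyyyyx
  sorted[18] = yyxyx$xyxyyyyxyyxxxxyx
  sorted[19] = yyxyyxxxxyxyyxyx$xyxyy
  sorted[20] = yyyxyyxxxxyxyyxyx$xyxy
  sorted[21] = yyyyxyyxxxxyxyyxyx$xyx
sorted[12] = yxxxxyxyyxyx$xyxyyyyxy

Answer: yxxxxyxyyxyx$xyxyyyyxy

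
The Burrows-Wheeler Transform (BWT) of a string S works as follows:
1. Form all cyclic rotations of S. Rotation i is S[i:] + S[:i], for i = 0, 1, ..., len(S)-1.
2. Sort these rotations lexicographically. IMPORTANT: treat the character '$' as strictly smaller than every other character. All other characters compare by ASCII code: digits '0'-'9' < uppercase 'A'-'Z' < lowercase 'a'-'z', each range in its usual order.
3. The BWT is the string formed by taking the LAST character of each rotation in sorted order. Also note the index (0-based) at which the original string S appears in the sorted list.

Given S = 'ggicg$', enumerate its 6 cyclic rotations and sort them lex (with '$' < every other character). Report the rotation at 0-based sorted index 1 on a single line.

Answer: cg$ggi

Derivation:
All 6 rotations (rotation i = S[i:]+S[:i]):
  rot[0] = ggicg$
  rot[1] = gicg$g
  rot[2] = icg$gg
  rot[3] = cg$ggi
  rot[4] = g$ggic
  rot[5] = $ggicg
Sorted (with $ < everything):
  sorted[0] = $ggicg
  sorted[1] = cg$ggi
  sorted[2] = g$ggic
  sorted[3] = ggicg$
  sorted[4] = gicg$g
  sorted[5] = icg$gg
sorted[1] = cg$ggi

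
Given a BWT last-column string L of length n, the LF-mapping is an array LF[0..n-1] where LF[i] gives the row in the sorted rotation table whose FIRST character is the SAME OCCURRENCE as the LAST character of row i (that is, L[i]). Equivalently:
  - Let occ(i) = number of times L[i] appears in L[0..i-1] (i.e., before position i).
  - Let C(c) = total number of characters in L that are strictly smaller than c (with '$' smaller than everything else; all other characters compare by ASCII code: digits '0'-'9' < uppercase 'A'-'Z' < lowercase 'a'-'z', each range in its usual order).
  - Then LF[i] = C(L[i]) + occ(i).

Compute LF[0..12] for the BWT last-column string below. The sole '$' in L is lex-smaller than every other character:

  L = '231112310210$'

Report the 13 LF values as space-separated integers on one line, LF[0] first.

Answer: 8 11 3 4 5 9 12 6 1 10 7 2 0

Derivation:
Char counts: '$':1, '0':2, '1':5, '2':3, '3':2
C (first-col start): C('$')=0, C('0')=1, C('1')=3, C('2')=8, C('3')=11
L[0]='2': occ=0, LF[0]=C('2')+0=8+0=8
L[1]='3': occ=0, LF[1]=C('3')+0=11+0=11
L[2]='1': occ=0, LF[2]=C('1')+0=3+0=3
L[3]='1': occ=1, LF[3]=C('1')+1=3+1=4
L[4]='1': occ=2, LF[4]=C('1')+2=3+2=5
L[5]='2': occ=1, LF[5]=C('2')+1=8+1=9
L[6]='3': occ=1, LF[6]=C('3')+1=11+1=12
L[7]='1': occ=3, LF[7]=C('1')+3=3+3=6
L[8]='0': occ=0, LF[8]=C('0')+0=1+0=1
L[9]='2': occ=2, LF[9]=C('2')+2=8+2=10
L[10]='1': occ=4, LF[10]=C('1')+4=3+4=7
L[11]='0': occ=1, LF[11]=C('0')+1=1+1=2
L[12]='$': occ=0, LF[12]=C('$')+0=0+0=0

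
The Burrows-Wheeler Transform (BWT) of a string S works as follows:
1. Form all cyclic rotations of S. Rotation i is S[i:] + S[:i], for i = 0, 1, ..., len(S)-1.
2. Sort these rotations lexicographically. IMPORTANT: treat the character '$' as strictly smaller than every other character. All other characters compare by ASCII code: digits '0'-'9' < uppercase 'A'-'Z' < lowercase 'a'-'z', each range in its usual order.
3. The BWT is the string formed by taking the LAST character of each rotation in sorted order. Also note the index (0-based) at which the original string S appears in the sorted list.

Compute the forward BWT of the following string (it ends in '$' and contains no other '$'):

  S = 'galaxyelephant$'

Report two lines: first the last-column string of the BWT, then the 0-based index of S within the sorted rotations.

All 15 rotations (rotation i = S[i:]+S[:i]):
  rot[0] = galaxyelephant$
  rot[1] = alaxyelephant$g
  rot[2] = laxyelephant$ga
  rot[3] = axyelephant$gal
  rot[4] = xyelephant$gala
  rot[5] = yelephant$galax
  rot[6] = elephant$galaxy
  rot[7] = lephant$galaxye
  rot[8] = ephant$galaxyel
  rot[9] = phant$galaxyele
  rot[10] = hant$galaxyelep
  rot[11] = ant$galaxyeleph
  rot[12] = nt$galaxyelepha
  rot[13] = t$galaxyelephan
  rot[14] = $galaxyelephant
Sorted (with $ < everything):
  sorted[0] = $galaxyelephant  (last char: 't')
  sorted[1] = alaxyelephant$g  (last char: 'g')
  sorted[2] = ant$galaxyeleph  (last char: 'h')
  sorted[3] = axyelephant$gal  (last char: 'l')
  sorted[4] = elephant$galaxy  (last char: 'y')
  sorted[5] = ephant$galaxyel  (last char: 'l')
  sorted[6] = galaxyelephant$  (last char: '$')
  sorted[7] = hant$galaxyelep  (last char: 'p')
  sorted[8] = laxyelephant$ga  (last char: 'a')
  sorted[9] = lephant$galaxye  (last char: 'e')
  sorted[10] = nt$galaxyelepha  (last char: 'a')
  sorted[11] = phant$galaxyele  (last char: 'e')
  sorted[12] = t$galaxyelephan  (last char: 'n')
  sorted[13] = xyelephant$gala  (last char: 'a')
  sorted[14] = yelephant$galax  (last char: 'x')
Last column: tghlyl$paeaenax
Original string S is at sorted index 6

Answer: tghlyl$paeaenax
6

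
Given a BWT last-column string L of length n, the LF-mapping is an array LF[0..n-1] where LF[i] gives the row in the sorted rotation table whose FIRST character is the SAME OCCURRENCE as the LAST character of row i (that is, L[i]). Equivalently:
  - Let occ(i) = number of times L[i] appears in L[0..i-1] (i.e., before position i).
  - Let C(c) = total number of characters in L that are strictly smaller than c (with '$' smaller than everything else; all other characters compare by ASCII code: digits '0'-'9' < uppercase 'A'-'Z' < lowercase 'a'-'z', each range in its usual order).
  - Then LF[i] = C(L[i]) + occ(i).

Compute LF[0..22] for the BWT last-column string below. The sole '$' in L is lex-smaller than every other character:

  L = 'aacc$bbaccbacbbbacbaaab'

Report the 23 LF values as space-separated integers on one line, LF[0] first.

Answer: 1 2 17 18 0 9 10 3 19 20 11 4 21 12 13 14 5 22 15 6 7 8 16

Derivation:
Char counts: '$':1, 'a':8, 'b':8, 'c':6
C (first-col start): C('$')=0, C('a')=1, C('b')=9, C('c')=17
L[0]='a': occ=0, LF[0]=C('a')+0=1+0=1
L[1]='a': occ=1, LF[1]=C('a')+1=1+1=2
L[2]='c': occ=0, LF[2]=C('c')+0=17+0=17
L[3]='c': occ=1, LF[3]=C('c')+1=17+1=18
L[4]='$': occ=0, LF[4]=C('$')+0=0+0=0
L[5]='b': occ=0, LF[5]=C('b')+0=9+0=9
L[6]='b': occ=1, LF[6]=C('b')+1=9+1=10
L[7]='a': occ=2, LF[7]=C('a')+2=1+2=3
L[8]='c': occ=2, LF[8]=C('c')+2=17+2=19
L[9]='c': occ=3, LF[9]=C('c')+3=17+3=20
L[10]='b': occ=2, LF[10]=C('b')+2=9+2=11
L[11]='a': occ=3, LF[11]=C('a')+3=1+3=4
L[12]='c': occ=4, LF[12]=C('c')+4=17+4=21
L[13]='b': occ=3, LF[13]=C('b')+3=9+3=12
L[14]='b': occ=4, LF[14]=C('b')+4=9+4=13
L[15]='b': occ=5, LF[15]=C('b')+5=9+5=14
L[16]='a': occ=4, LF[16]=C('a')+4=1+4=5
L[17]='c': occ=5, LF[17]=C('c')+5=17+5=22
L[18]='b': occ=6, LF[18]=C('b')+6=9+6=15
L[19]='a': occ=5, LF[19]=C('a')+5=1+5=6
L[20]='a': occ=6, LF[20]=C('a')+6=1+6=7
L[21]='a': occ=7, LF[21]=C('a')+7=1+7=8
L[22]='b': occ=7, LF[22]=C('b')+7=9+7=16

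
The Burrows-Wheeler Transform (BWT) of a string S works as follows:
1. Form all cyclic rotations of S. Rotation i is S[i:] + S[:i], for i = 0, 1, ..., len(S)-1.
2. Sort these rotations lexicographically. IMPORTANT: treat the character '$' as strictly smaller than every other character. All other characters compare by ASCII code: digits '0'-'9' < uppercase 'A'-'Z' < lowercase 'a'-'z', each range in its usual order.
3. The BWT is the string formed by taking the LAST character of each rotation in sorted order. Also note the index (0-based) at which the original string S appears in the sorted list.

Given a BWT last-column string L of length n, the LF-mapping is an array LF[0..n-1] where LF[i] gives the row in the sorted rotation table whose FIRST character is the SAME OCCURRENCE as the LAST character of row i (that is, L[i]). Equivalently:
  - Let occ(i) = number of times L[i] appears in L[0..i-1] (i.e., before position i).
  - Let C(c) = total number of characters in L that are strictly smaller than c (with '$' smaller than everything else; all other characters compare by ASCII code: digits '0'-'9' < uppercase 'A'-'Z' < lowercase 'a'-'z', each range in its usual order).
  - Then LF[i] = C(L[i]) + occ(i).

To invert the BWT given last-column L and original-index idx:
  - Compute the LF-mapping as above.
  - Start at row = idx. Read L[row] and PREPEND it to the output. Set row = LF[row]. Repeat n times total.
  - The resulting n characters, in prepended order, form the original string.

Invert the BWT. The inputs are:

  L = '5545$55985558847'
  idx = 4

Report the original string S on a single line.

Answer: 544888555795555$

Derivation:
LF mapping: 3 4 1 5 0 6 7 15 12 8 9 10 13 14 2 11
Walk LF starting at row 4, prepending L[row]:
  step 1: row=4, L[4]='$', prepend. Next row=LF[4]=0
  step 2: row=0, L[0]='5', prepend. Next row=LF[0]=3
  step 3: row=3, L[3]='5', prepend. Next row=LF[3]=5
  step 4: row=5, L[5]='5', prepend. Next row=LF[5]=6
  step 5: row=6, L[6]='5', prepend. Next row=LF[6]=7
  step 6: row=7, L[7]='9', prepend. Next row=LF[7]=15
  step 7: row=15, L[15]='7', prepend. Next row=LF[15]=11
  step 8: row=11, L[11]='5', prepend. Next row=LF[11]=10
  step 9: row=10, L[10]='5', prepend. Next row=LF[10]=9
  step 10: row=9, L[9]='5', prepend. Next row=LF[9]=8
  step 11: row=8, L[8]='8', prepend. Next row=LF[8]=12
  step 12: row=12, L[12]='8', prepend. Next row=LF[12]=13
  step 13: row=13, L[13]='8', prepend. Next row=LF[13]=14
  step 14: row=14, L[14]='4', prepend. Next row=LF[14]=2
  step 15: row=2, L[2]='4', prepend. Next row=LF[2]=1
  step 16: row=1, L[1]='5', prepend. Next row=LF[1]=4
Reversed output: 544888555795555$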